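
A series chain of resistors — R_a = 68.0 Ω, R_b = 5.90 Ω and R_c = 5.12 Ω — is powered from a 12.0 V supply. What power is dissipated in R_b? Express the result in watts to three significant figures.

0.136 W

The current is common to all series resistors; compute it, then apply P = I²R for the target.
R_total = 68.0 + 5.90 + 5.12 = 79.02 Ω
I = V / R_total = 12.0 / 79.02 = 0.1519 A
P_R_b = I² × R_b = (0.1519)² × 5.90 = 0.1361 W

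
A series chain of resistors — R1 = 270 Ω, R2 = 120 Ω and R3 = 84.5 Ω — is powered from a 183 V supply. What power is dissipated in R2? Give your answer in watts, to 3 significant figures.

17.8 W

Since the resistors are in series they all carry the loop current I = V/R_total; the power in any one is I²R.
R_total = 270 + 120 + 84.5 = 474.5 Ω
I = V / R_total = 183 / 474.5 = 0.3857 A
P_R2 = I² × R2 = (0.3857)² × 120 = 17.85 W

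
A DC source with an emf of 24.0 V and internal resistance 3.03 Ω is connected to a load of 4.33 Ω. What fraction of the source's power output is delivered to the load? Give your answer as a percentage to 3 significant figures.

58.8 %

Both r and R carry the same current, so the power split is just the resistance split: η = R/(R+r).
η = R / (R + r) = 4.33 / (4.33 + 3.03) = 0.5883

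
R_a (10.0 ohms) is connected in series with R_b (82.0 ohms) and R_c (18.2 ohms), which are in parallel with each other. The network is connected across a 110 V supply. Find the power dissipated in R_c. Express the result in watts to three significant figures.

238 W

Replace R_b and R_c with their parallel equivalent so the circuit becomes R_a in series with R_p.
R_p = (82.0×18.2)/(82.0+18.2) = 14.89 Ω
R_total = 10.0 + 14.89 = 24.89 Ω
I = V / R_total = 110 / 24.89 = 4.419 A
Voltage across the parallel pair: V_p = I × R_p = 4.419 × 14.89 = 65.81 V
With V_p across R_c, its power is V_p²/R_c.
P_R_c = (65.81)² / 18.2 = 238.0 W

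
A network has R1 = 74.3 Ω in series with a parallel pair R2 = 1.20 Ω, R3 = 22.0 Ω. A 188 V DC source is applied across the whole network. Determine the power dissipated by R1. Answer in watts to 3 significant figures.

First combine the parallel branches into one equivalent R_p, then R1 + R_p is a series pair.
R_p = (1.20×22.0)/(1.20+22.0) = 1.138 Ω
R_total = 74.3 + 1.138 = 75.44 Ω
I = V / R_total = 188 / 75.44 = 2.492 A
The full supply current passes through R1: P = I²R.
P_R1 = (2.492)² × 74.3 = 461.5 W

461 W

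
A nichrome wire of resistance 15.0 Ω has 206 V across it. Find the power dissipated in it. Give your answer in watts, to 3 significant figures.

2830 W

V and R are stated; P = V²/R avoids computing the current.
P = (206 V)² / 15.0 Ω = 2829 W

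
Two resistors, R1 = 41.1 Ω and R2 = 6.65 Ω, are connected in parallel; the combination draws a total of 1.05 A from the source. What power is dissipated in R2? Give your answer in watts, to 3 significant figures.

5.43 W

Parallel branches share V, not I — compute V via R_eq, then use V²/R for the target branch.
1/R_eq = 1/41.1 + 1/6.65 ⇒ R_eq = 5.724 Ω
V = I_total × R_eq = 1.050 × 5.724 = 6.010 V
P_R2 = V² / R2 = (6.010)² / 6.65 = 5.432 W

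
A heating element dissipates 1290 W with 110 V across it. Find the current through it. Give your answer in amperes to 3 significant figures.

11.7 A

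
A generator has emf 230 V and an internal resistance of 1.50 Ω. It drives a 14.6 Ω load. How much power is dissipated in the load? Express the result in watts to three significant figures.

The internal resistance and the load are in series, so the same I flows through both; get I from ε/(r+R), then I²R for the load.
I = ε / (r + R) = 230 / (1.50 + 14.6) = 14.29 A
P_load = I² R = (14.29)² × 14.6 = 2980 W

2980 W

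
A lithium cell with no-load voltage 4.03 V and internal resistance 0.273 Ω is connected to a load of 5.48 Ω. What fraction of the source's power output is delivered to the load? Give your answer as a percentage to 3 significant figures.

η = P_load/(P_load+P_int) = I²R/(I²R+I²r) = R/(R+r) — the I² cancels for series elements.
η = R / (R + r) = 5.48 / (5.48 + 0.273) = 0.9525

95.3 %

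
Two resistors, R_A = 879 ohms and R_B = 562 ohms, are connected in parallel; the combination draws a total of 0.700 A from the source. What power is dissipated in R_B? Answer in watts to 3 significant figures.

Parallel branches share V, not I — compute V via R_eq, then use V²/R for the target branch.
1/R_eq = 1/879 + 1/562 ⇒ R_eq = 342.8 Ω
V = I_total × R_eq = 0.7000 × 342.8 = 240.0 V
P_R_B = V² / R_B = (240.0)² / 562 = 102.5 W

102 W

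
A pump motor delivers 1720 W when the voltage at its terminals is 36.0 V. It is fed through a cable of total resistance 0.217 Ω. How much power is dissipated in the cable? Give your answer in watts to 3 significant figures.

495 W

The cable is a series resistance carrying the load current; its dissipation is I²R_line.
I = P / V = 1720 / 36.0 = 47.78 A through the cable.
P_line = I² R_line = (47.78)² × 0.217 = 495.3 W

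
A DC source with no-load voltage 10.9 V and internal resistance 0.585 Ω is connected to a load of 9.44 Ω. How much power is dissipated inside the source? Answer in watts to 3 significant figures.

Internal loss is I²r, with I set by the total series resistance r+R.
I = ε / (r + R) = 10.9 / (0.585 + 9.44) = 1.087 A
P_int = I² r = (1.087)² × 0.585 = 0.6916 W

0.692 W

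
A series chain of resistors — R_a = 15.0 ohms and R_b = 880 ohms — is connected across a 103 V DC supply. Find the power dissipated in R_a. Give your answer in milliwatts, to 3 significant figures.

199 mW

Every series element carries the same I. Get I from the total resistance, then P = I² × R_a.
R_total = 15.0 + 880 = 895.0 Ω
I = V / R_total = 103 / 895.0 = 0.1151 A
P_R_a = I² × R_a = (0.1151)² × 15.0 = 0.1987 W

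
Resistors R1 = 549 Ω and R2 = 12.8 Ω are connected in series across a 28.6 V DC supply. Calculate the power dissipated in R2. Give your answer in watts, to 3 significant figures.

0.0332 W

Series elements share the same current, so find I first, then use P = I²R.
R_total = 549 + 12.8 = 561.8 Ω
I = V / R_total = 28.6 / 561.8 = 0.05091 A
P_R2 = I² × R2 = (0.05091)² × 12.8 = 0.03317 W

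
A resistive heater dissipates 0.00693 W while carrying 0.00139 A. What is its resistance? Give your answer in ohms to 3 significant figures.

3590 Ω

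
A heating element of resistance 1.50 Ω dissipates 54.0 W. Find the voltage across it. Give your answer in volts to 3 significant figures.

9.00 V

From P = V I = I²R = V²/R, with the two given quantities we get V = √(P R).
V = √(54.0 × 1.50) = 9.000 V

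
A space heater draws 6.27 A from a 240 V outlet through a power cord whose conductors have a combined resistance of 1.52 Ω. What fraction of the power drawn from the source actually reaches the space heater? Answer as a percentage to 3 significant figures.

The power cord carries the full 6.27 A.
P_line = I² R_line = (6.270)² × 1.52 = 59.76 W
P_source = V I = 240 × 6.270 = 1505 W; P_load = 1445 W
η = P_load / P_source = 1445 / 1505 = 0.9603

96.0 %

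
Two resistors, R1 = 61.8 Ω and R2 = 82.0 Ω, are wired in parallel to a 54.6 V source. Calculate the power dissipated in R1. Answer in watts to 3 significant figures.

The supply voltage appears across each parallel branch — just use P = V²/R1.
P_R1 = V² / R1 = (54.6)² / 61.8 Ω = 48.24 W

48.2 W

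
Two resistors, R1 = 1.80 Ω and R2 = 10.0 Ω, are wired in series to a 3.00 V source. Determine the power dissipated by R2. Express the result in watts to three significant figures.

In a series string the same current flows through every resistor — find that current, then P = I²R for the one we want.
R_total = 1.80 + 10.0 = 11.80 Ω
I = V / R_total = 3.00 / 11.80 = 0.2542 A
P_R2 = I² × R2 = (0.2542)² × 10.0 = 0.6464 W

0.646 W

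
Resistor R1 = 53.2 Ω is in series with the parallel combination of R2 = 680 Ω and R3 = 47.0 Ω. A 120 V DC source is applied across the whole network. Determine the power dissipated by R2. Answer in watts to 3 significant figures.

Reduce the parallel pair to R_p first; the network is then a simple series string.
R_p = (680×47.0)/(680+47.0) = 43.96 Ω
R_total = 53.2 + 43.96 = 97.16 Ω
I = V / R_total = 120 / 97.16 = 1.235 A
Voltage across the parallel pair: V_p = I × R_p = 1.235 × 43.96 = 54.29 V
With V_p across R2, its power is V_p²/R2.
P_R2 = (54.29)² / 680 = 4.335 W

4.34 W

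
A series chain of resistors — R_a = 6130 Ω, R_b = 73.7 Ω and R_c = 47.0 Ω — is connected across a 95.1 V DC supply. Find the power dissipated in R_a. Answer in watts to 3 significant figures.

1.42 W

In a series string the same current flows through every resistor — find that current, then P = I²R for the one we want.
R_total = 6130 + 73.7 + 47.0 = 6251 Ω
I = V / R_total = 95.1 / 6251 = 0.01521 A
P_R_a = I² × R_a = (0.01521)² × 6130 = 1.419 W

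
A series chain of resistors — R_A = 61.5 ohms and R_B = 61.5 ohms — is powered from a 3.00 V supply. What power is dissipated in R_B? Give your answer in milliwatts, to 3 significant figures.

36.6 mW

In a series string the same current flows through every resistor — find that current, then P = I²R for the one we want.
R_total = 61.5 + 61.5 = 123.0 Ω
I = V / R_total = 3.00 / 123.0 = 0.02439 A
P_R_B = I² × R_B = (0.02439)² × 61.5 = 0.03659 W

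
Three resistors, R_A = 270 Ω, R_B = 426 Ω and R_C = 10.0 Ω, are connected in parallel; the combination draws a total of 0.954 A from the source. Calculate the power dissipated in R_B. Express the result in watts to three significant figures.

0.190 W

We need the common branch voltage; get it from I_total × R_eq, then P = V²/R for the branch.
1/R_eq = 1/270 + 1/426 + 1/10.0 ⇒ R_eq = 9.429 Ω
V = I_total × R_eq = 0.9540 × 9.429 = 8.996 V
P_R_B = V² / R_B = (8.996)² / 426 = 0.1900 W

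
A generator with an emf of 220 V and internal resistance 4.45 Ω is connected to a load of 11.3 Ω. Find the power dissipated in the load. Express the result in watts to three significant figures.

2200 W

The internal resistance and the load are in series, so the same I flows through both; get I from ε/(r+R), then I²R for the load.
I = ε / (r + R) = 220 / (4.45 + 11.3) = 13.97 A
P_load = I² R = (13.97)² × 11.3 = 2205 W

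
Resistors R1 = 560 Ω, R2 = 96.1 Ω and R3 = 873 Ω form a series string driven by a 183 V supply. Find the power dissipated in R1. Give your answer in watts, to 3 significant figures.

Since the resistors are in series they all carry the loop current I = V/R_total; the power in any one is I²R.
R_total = 560 + 96.1 + 873 = 1529 Ω
I = V / R_total = 183 / 1529 = 0.1197 A
P_R1 = I² × R1 = (0.1197)² × 560 = 8.021 W

8.02 W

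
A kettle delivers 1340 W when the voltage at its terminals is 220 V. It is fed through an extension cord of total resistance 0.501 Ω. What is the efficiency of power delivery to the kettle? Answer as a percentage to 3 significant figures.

I = P / V = 1340 / 220 = 6.091 A through the extension cord.
P_line = I² R_line = (6.091)² × 0.501 = 18.59 W
P_source = P_load + P_line = 1340 + 18.59 = 1359 W
η = P_load / P_source = 1340 / 1359 = 0.9863

98.6 %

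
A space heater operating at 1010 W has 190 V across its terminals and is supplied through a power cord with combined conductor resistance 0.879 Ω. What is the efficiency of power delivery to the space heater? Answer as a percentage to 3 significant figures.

97.6 %

I = P / V = 1010 / 190 = 5.316 A through the power cord.
P_line = I² R_line = (5.316)² × 0.879 = 24.84 W
P_source = P_load + P_line = 1010 + 24.84 = 1035 W
η = P_load / P_source = 1010 / 1035 = 0.9760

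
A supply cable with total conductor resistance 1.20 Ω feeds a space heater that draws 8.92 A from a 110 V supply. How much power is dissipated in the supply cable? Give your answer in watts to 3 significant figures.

95.5 W

The supply cable is a series resistance carrying the load current; its dissipation is I²R_line.
The supply cable carries the full 8.92 A.
P_line = I² R_line = (8.920)² × 1.20 = 95.48 W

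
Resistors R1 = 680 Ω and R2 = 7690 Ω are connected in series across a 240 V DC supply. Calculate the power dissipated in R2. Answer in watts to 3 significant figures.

Since the resistors are in series they all carry the loop current I = V/R_total; the power in any one is I²R.
R_total = 680 + 7690 = 8370 Ω
I = V / R_total = 240 / 8370 = 0.02867 A
P_R2 = I² × R2 = (0.02867)² × 7690 = 6.323 W

6.32 W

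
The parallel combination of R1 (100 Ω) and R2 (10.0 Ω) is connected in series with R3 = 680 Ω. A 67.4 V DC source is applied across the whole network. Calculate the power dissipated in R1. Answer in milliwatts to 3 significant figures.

7.91 mW

Reduce the parallel combination to a single R_p; the circuit then becomes R_p in series with the remaining resistor.
R_p = (100×10.0)/(100+10.0) = 9.091 Ω
R_total = R_p + 680 = 9.091 + 680 = 689.1 Ω
I = V / R_total = 67.4 / 689.1 = 0.09781 A
Voltage across the parallel pair: V_p = I × R_p = 0.09781 × 9.091 = 0.8892 V
R1 sits across V_p; its power is V_p²/R.
P_R1 = (0.8892)² / 100 = 0.007906 W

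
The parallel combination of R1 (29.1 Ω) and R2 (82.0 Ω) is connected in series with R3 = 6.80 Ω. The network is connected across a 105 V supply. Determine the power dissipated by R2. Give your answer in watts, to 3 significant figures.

Combine R1 and R2 into their parallel equivalent first, reducing the network to two series resistors.
R_p = (29.1×82.0)/(29.1+82.0) = 21.48 Ω
R_total = R_p + 6.80 = 21.48 + 6.80 = 28.28 Ω
I = V / R_total = 105 / 28.28 = 3.713 A
Voltage across the parallel pair: V_p = I × R_p = 3.713 × 21.48 = 79.75 V
R2 sits across V_p; its power is V_p²/R.
P_R2 = (79.75)² / 82.0 = 77.56 W

77.6 W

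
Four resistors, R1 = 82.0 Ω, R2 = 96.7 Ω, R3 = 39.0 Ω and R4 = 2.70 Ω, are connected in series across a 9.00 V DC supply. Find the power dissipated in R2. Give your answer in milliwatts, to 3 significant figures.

161 mW

Every series element carries the same I. Get I from the total resistance, then P = I² × R2.
R_total = 82.0 + 96.7 + 39.0 + 2.70 = 220.4 Ω
I = V / R_total = 9.00 / 220.4 = 0.04083 A
P_R2 = I² × R2 = (0.04083)² × 96.7 = 0.1612 W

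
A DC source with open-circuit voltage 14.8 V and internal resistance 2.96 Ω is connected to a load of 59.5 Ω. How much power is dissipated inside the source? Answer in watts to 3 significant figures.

0.166 W

The source's internal resistance is just another series element carrying I; its dissipation is I²r.
I = ε / (r + R) = 14.8 / (2.96 + 59.5) = 0.2370 A
P_int = I² r = (0.2370)² × 2.96 = 0.1662 W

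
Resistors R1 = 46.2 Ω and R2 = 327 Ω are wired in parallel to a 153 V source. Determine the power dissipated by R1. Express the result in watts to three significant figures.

507 W

Parallel branches share the same voltage; P = V²/R gives the branch power in one step.
P_R1 = V² / R1 = (153)² / 46.2 Ω = 506.7 W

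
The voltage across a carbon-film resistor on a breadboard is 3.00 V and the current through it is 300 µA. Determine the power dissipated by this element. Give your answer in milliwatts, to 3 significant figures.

V and I are known directly — P = V I, no intermediate step needed.
P = 3.00 V × 0.0003000 A = 0.0009000 W

0.900 mW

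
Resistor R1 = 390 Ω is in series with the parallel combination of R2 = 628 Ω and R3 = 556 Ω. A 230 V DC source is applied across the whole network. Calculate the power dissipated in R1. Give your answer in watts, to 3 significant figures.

Replace R2 and R3 with their parallel equivalent so the circuit becomes R1 in series with R_p.
R_p = (628×556)/(628+556) = 294.9 Ω
R_total = 390 + 294.9 = 684.9 Ω
I = V / R_total = 230 / 684.9 = 0.3358 A
The full supply current passes through R1: P = I²R.
P_R1 = (0.3358)² × 390 = 43.98 W

44.0 W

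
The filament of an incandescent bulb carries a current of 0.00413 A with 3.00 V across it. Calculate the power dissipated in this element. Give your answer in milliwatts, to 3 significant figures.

12.4 mW

Both the voltage across and the current through the element are known, so P = V I applies directly.
P = 3.00 V × 0.004130 A = 0.01239 W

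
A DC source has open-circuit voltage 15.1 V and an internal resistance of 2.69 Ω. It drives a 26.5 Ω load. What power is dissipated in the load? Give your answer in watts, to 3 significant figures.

7.09 W

Load and internal resistance form a series loop — compute the loop current, then the load power via I²R.
I = ε / (r + R) = 15.1 / (2.69 + 26.5) = 0.5173 A
P_load = I² R = (0.5173)² × 26.5 = 7.091 W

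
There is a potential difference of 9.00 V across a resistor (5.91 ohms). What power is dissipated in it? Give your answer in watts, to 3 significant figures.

13.7 W

We know the drop across the element and its resistance — P = V²/R, one step.
P = (9.00 V)² / 5.91 Ω = 13.71 W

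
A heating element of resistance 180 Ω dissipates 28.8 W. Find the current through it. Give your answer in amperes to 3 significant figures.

The two known quantities fix the third via I = √(P / R).
I = √(28.8 / 180) = 0.4000 A

0.400 A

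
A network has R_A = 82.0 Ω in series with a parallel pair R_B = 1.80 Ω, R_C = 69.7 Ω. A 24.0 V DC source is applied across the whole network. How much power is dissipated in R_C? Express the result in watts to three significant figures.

First combine the parallel branches into one equivalent R_p, then R_A + R_p is a series pair.
R_p = (1.80×69.7)/(1.80+69.7) = 1.755 Ω
R_total = 82.0 + 1.755 = 83.75 Ω
I = V / R_total = 24.0 / 83.75 = 0.2866 A
Voltage across the parallel pair: V_p = I × R_p = 0.2866 × 1.755 = 0.5028 V
R_C sees V_p directly, so P = V_p² / R_C.
P_R_C = (0.5028)² / 69.7 = 0.003627 W

0.00363 W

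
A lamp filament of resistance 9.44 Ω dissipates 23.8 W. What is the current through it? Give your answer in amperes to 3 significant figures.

1.59 A

The two known quantities fix the third via I = √(P / R).
I = √(23.8 / 9.44) = 1.588 A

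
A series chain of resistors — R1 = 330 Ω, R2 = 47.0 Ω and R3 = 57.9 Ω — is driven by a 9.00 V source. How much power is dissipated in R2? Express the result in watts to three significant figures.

0.0201 W

Since the resistors are in series they all carry the loop current I = V/R_total; the power in any one is I²R.
R_total = 330 + 47.0 + 57.9 = 434.9 Ω
I = V / R_total = 9.00 / 434.9 = 0.02069 A
P_R2 = I² × R2 = (0.02069)² × 47.0 = 0.02013 W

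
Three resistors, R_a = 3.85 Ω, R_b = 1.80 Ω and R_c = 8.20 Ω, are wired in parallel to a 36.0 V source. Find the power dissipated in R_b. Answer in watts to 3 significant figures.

The supply voltage appears across each parallel branch — just use P = V²/R_b.
P_R_b = V² / R_b = (36.0)² / 1.80 Ω = 720.0 W

720 W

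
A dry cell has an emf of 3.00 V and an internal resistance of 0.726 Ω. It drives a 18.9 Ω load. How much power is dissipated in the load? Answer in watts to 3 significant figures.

With r and R in series, I = ε/(r+R); the load dissipates I²R.
I = ε / (r + R) = 3.00 / (0.726 + 18.9) = 0.1529 A
P_load = I² R = (0.1529)² × 18.9 = 0.4416 W

0.442 W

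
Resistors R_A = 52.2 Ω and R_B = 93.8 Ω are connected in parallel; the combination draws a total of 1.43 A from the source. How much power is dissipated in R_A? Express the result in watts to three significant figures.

44.1 W

The branches share the same voltage, but only the total current is given — find V from the equivalent resistance first.
1/R_eq = 1/52.2 + 1/93.8 ⇒ R_eq = 33.54 Ω
V = I_total × R_eq = 1.430 × 33.54 = 47.96 V
P_R_A = V² / R_A = (47.96)² / 52.2 = 44.06 W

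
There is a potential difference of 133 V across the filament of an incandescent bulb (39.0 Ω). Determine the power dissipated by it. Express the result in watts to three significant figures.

454 W

With V across and R both known, P = V²/R gives the dissipation directly.
P = (133 V)² / 39.0 Ω = 453.6 W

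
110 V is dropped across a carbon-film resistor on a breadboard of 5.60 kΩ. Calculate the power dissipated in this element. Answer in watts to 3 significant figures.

Voltage and resistance are given, so P = V²/R is the one-step route.
P = (110 V)² / 5600 Ω = 2.161 W

2.16 W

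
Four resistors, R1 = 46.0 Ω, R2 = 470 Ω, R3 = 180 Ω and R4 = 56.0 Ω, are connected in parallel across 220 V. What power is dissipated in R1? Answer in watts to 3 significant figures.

1050 W

Each parallel branch sees the full supply voltage, so P = V²/R applies directly to the target branch.
P_R1 = V² / R1 = (220)² / 46.0 Ω = 1052 W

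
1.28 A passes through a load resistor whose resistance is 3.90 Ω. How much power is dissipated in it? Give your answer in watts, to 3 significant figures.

6.39 W

With I and R stated, P = I²R applies in one step.
P = (1.280 A)² × 3.90 Ω = 6.390 W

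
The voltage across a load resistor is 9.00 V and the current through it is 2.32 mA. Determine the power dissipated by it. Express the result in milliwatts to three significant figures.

20.9 mW

Since both terminal voltage and current are stated, P = V I gives the power in one step.
P = 9.00 V × 0.002320 A = 0.02088 W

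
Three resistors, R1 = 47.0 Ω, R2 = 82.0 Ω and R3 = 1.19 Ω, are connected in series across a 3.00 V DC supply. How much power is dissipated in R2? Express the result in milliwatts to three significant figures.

Since the resistors are in series they all carry the loop current I = V/R_total; the power in any one is I²R.
R_total = 47.0 + 82.0 + 1.19 = 130.2 Ω
I = V / R_total = 3.00 / 130.2 = 0.02304 A
P_R2 = I² × R2 = (0.02304)² × 82.0 = 0.04354 W

43.5 mW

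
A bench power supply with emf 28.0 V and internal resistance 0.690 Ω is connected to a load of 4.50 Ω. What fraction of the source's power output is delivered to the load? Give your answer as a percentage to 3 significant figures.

The source delivers εI, of which I²R reaches the load and I²r is lost; since I is common, η = R/(R+r).
η = R / (R + r) = 4.50 / (4.50 + 0.690) = 0.8671

86.7 %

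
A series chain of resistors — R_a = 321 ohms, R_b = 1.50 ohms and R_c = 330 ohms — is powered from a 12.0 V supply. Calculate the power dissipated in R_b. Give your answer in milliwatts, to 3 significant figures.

0.507 mW

Series elements share the same current, so find I first, then use P = I²R.
R_total = 321 + 1.50 + 330 = 652.5 Ω
I = V / R_total = 12.0 / 652.5 = 0.01839 A
P_R_b = I² × R_b = (0.01839)² × 1.50 = 0.0005073 W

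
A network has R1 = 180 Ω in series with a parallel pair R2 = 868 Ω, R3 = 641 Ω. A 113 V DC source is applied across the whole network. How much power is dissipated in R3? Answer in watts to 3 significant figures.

8.99 W

Reduce the parallel pair to R_p first; the network is then a simple series string.
R_p = (868×641)/(868+641) = 368.7 Ω
R_total = 180 + 368.7 = 548.7 Ω
I = V / R_total = 113 / 548.7 = 0.2059 A
Voltage across the parallel pair: V_p = I × R_p = 0.2059 × 368.7 = 75.93 V
R3 is across V_p, so use P = V²/R for that branch.
P_R3 = (75.93)² / 641 = 8.995 W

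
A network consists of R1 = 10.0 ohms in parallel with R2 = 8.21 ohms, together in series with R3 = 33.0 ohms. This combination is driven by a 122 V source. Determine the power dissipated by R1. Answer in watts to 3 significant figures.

21.5 W

Reduce the parallel combination to a single R_p; the circuit then becomes R_p in series with the remaining resistor.
R_p = (10.0×8.21)/(10.0+8.21) = 4.509 Ω
R_total = R_p + 33.0 = 4.509 + 33.0 = 37.51 Ω
I = V / R_total = 122 / 37.51 = 3.253 A
Voltage across the parallel pair: V_p = I × R_p = 3.253 × 4.509 = 14.66 V
R1 has V_p across it, so P = V_p²/R1.
P_R1 = (14.66)² / 10.0 = 21.50 W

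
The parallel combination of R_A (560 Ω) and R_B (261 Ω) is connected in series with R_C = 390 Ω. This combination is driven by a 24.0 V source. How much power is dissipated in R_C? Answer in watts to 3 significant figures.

0.696 W

Collapse the R_A‖R_B pair into one equivalent R_p; then R_p and R_C form a series string.
R_p = (560×261)/(560+261) = 178.0 Ω
R_total = R_p + 390 = 178.0 + 390 = 568.0 Ω
I = V / R_total = 24.0 / 568.0 = 0.04225 A
R_C carries the full series current, so P = I²R.
P_R_C = (0.04225)² × 390 = 0.6962 W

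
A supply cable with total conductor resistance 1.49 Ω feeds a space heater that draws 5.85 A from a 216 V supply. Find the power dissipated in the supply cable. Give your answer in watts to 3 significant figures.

The supply cable is a series resistance carrying the load current; its dissipation is I²R_line.
The supply cable carries the full 5.85 A.
P_line = I² R_line = (5.850)² × 1.49 = 50.99 W

51.0 W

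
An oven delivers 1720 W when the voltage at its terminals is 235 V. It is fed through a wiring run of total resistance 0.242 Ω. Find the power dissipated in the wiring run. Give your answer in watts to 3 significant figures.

13.0 W

The wiring run and load are in series, so the same current flows in both; the loss is I²R_line.
I = P / V = 1720 / 235 = 7.319 A through the wiring run.
P_line = I² R_line = (7.319)² × 0.242 = 12.96 W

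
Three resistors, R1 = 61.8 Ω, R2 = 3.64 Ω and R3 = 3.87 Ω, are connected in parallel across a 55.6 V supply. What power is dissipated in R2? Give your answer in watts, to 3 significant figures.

849 W

Every branch has 55.6 V across it, so for R2 the power is simply V²/R.
P_R2 = V² / R2 = (55.6)² / 3.64 Ω = 849.3 W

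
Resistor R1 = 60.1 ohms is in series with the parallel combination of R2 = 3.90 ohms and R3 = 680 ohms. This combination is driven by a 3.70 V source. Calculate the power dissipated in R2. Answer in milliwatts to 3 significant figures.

12.9 mW

First combine the parallel branches into one equivalent R_p, then R1 + R_p is a series pair.
R_p = (3.90×680)/(3.90+680) = 3.878 Ω
R_total = 60.1 + 3.878 = 63.98 Ω
I = V / R_total = 3.70 / 63.98 = 0.05783 A
Voltage across the parallel pair: V_p = I × R_p = 0.05783 × 3.878 = 0.2243 V
With V_p across R2, its power is V_p²/R2.
P_R2 = (0.2243)² / 3.90 = 0.01290 W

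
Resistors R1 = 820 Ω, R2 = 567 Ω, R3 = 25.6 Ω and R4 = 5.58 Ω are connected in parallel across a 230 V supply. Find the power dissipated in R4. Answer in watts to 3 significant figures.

9480 W

Parallel branches share the same voltage; P = V²/R gives the branch power in one step.
P_R4 = V² / R4 = (230)² / 5.58 Ω = 9480 W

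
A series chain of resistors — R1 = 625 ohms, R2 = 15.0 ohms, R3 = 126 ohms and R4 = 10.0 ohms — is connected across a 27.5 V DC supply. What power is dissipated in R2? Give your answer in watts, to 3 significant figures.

In a series string the same current flows through every resistor — find that current, then P = I²R for the one we want.
R_total = 625 + 15.0 + 126 + 10.0 = 776.0 Ω
I = V / R_total = 27.5 / 776.0 = 0.03544 A
P_R2 = I² × R2 = (0.03544)² × 15.0 = 0.01884 W

0.0188 W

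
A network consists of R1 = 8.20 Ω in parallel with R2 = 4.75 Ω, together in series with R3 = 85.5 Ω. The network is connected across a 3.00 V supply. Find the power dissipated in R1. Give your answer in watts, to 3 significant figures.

0.00127 W

Combine R1 and R2 into their parallel equivalent first, reducing the network to two series resistors.
R_p = (8.20×4.75)/(8.20+4.75) = 3.008 Ω
R_total = R_p + 85.5 = 3.008 + 85.5 = 88.51 Ω
I = V / R_total = 3.00 / 88.51 = 0.03390 A
Voltage across the parallel pair: V_p = I × R_p = 0.03390 × 3.008 = 0.1019 V
R1 sits across V_p; its power is V_p²/R.
P_R1 = (0.1019)² / 8.20 = 0.001267 W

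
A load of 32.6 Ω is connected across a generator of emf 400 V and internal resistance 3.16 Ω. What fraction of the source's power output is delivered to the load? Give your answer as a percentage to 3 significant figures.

The source delivers εI, of which I²R reaches the load and I²r is lost; since I is common, η = R/(R+r).
η = R / (R + r) = 32.6 / (32.6 + 3.16) = 0.9116

91.2 %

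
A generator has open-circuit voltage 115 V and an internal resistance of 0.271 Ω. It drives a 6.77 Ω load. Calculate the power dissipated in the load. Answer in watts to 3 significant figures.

1810 W

The internal resistance and the load are in series, so the same I flows through both; get I from ε/(r+R), then I²R for the load.
I = ε / (r + R) = 115 / (0.271 + 6.77) = 16.33 A
P_load = I² R = (16.33)² × 6.77 = 1806 W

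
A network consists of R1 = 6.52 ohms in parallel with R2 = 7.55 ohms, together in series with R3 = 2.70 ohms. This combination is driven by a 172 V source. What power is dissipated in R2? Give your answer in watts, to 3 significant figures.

Collapse the R1‖R2 pair into one equivalent R_p; then R_p and R3 form a series string.
R_p = (6.52×7.55)/(6.52+7.55) = 3.499 Ω
R_total = R_p + 2.70 = 3.499 + 2.70 = 6.199 Ω
I = V / R_total = 172 / 6.199 = 27.75 A
Voltage across the parallel pair: V_p = I × R_p = 27.75 × 3.499 = 97.08 V
R2 has V_p across it, so P = V_p²/R2.
P_R2 = (97.08)² / 7.55 = 1248 W

1250 W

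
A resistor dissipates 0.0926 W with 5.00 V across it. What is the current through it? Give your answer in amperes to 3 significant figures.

The two known quantities fix the third via I = P / V.
I = 0.0926 / 5.00 = 0.01852 A

0.0185 A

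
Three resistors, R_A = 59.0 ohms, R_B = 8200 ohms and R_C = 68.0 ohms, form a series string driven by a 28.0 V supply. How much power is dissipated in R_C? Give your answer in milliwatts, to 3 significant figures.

0.769 mW

Every series element carries the same I. Get I from the total resistance, then P = I² × R_C.
R_total = 59.0 + 8200 + 68.0 = 8327 Ω
I = V / R_total = 28.0 / 8327 = 0.003363 A
P_R_C = I² × R_C = (0.003363)² × 68.0 = 0.0007689 W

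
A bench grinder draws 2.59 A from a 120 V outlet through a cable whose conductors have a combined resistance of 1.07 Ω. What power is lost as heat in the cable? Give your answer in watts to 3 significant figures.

7.18 W

Line loss is just I²R for the cable — we know both I and R_line directly.
The cable carries the full 2.59 A.
P_line = I² R_line = (2.590)² × 1.07 = 7.178 W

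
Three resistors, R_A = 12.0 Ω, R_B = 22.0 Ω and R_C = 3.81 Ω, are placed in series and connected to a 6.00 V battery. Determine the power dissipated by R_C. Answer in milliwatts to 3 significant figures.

95.9 mW

Series elements share the same current, so find I first, then use P = I²R.
R_total = 12.0 + 22.0 + 3.81 = 37.81 Ω
I = V / R_total = 6.00 / 37.81 = 0.1587 A
P_R_C = I² × R_C = (0.1587)² × 3.81 = 0.09594 W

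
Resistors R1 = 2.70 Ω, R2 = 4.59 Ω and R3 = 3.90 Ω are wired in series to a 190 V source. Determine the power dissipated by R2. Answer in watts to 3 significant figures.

The current is common to all series resistors; compute it, then apply P = I²R for the target.
R_total = 2.70 + 4.59 + 3.90 = 11.19 Ω
I = V / R_total = 190 / 11.19 = 16.98 A
P_R2 = I² × R2 = (16.98)² × 4.59 = 1323 W

1320 W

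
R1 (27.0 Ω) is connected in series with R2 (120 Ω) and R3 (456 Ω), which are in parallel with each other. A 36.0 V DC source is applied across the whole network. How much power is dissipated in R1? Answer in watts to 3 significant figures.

2.35 W

Replace R2 and R3 with their parallel equivalent so the circuit becomes R1 in series with R_p.
R_p = (120×456)/(120+456) = 95.00 Ω
R_total = 27.0 + 95.00 = 122.0 Ω
I = V / R_total = 36.0 / 122.0 = 0.2951 A
All the current flows through R1; use P = I²R.
P_R1 = (0.2951)² × 27.0 = 2.351 W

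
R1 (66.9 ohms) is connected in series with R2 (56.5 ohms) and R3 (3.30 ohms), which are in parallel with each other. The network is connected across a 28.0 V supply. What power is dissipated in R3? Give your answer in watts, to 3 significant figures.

Replace R2 and R3 with their parallel equivalent so the circuit becomes R1 in series with R_p.
R_p = (56.5×3.30)/(56.5+3.30) = 3.118 Ω
R_total = 66.9 + 3.118 = 70.02 Ω
I = V / R_total = 28.0 / 70.02 = 0.3999 A
Voltage across the parallel pair: V_p = I × R_p = 0.3999 × 3.118 = 1.247 V
With V_p across R3, its power is V_p²/R3.
P_R3 = (1.247)² / 3.30 = 0.4711 W

0.471 W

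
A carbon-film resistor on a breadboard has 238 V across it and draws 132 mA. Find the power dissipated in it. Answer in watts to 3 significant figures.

31.4 W

Both the voltage across and the current through the element are known, so P = V I applies directly.
P = 238 V × 0.1320 A = 31.42 W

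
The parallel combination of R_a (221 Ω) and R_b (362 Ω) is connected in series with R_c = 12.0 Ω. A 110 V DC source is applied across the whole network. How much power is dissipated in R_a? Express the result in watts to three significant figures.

46.3 W

Reduce the parallel combination to a single R_p; the circuit then becomes R_p in series with the remaining resistor.
R_p = (221×362)/(221+362) = 137.2 Ω
R_total = R_p + 12.0 = 137.2 + 12.0 = 149.2 Ω
I = V / R_total = 110 / 149.2 = 0.7371 A
Voltage across the parallel pair: V_p = I × R_p = 0.7371 × 137.2 = 101.2 V
R_a has V_p across it, so P = V_p²/R_a.
P_R_a = (101.2)² / 221 = 46.30 W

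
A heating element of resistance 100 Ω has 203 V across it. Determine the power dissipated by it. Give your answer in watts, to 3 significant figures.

412 W

With V across and R both known, P = V²/R gives the dissipation directly.
P = (203 V)² / 100 Ω = 412.1 W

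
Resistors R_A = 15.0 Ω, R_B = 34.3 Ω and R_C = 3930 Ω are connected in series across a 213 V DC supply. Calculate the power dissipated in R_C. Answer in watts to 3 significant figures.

The current is common to all series resistors; compute it, then apply P = I²R for the target.
R_total = 15.0 + 34.3 + 3930 = 3979 Ω
I = V / R_total = 213 / 3979 = 0.05353 A
P_R_C = I² × R_C = (0.05353)² × 3930 = 11.26 W

11.3 W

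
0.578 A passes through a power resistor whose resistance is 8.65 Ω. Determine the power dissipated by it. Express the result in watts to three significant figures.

The current through and the resistance of the element are both given; use P = I²R.
P = (0.5780 A)² × 8.65 Ω = 2.890 W

2.89 W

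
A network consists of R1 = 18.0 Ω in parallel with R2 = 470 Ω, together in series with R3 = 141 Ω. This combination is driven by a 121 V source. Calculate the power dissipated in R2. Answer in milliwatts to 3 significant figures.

373 mW

Combine R1 and R2 into their parallel equivalent first, reducing the network to two series resistors.
R_p = (18.0×470)/(18.0+470) = 17.34 Ω
R_total = R_p + 141 = 17.34 + 141 = 158.3 Ω
I = V / R_total = 121 / 158.3 = 0.7642 A
Voltage across the parallel pair: V_p = I × R_p = 0.7642 × 17.34 = 13.25 V
Use P = V²/R for R2 with V = V_p.
P_R2 = (13.25)² / 470 = 0.3734 W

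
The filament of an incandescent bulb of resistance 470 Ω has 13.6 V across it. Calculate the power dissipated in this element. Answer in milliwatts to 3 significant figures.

394 mW

V and R are stated; P = V²/R avoids computing the current.
P = (13.6 V)² / 470 Ω = 0.3935 W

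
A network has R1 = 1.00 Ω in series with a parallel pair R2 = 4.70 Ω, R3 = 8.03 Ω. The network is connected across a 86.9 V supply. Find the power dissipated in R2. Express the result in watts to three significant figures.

898 W

Reduce the parallel pair to R_p first; the network is then a simple series string.
R_p = (4.70×8.03)/(4.70+8.03) = 2.965 Ω
R_total = 1.00 + 2.965 = 3.965 Ω
I = V / R_total = 86.9 / 3.965 = 21.92 A
Voltage across the parallel pair: V_p = I × R_p = 21.92 × 2.965 = 64.98 V
R2 is across V_p, so use P = V²/R for that branch.
P_R2 = (64.98)² / 4.70 = 898.4 W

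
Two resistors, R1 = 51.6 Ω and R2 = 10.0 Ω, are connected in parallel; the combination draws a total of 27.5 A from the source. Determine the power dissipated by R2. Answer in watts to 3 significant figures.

5310 W

The branches share the same voltage, but only the total current is given — find V from the equivalent resistance first.
1/R_eq = 1/51.6 + 1/10.0 ⇒ R_eq = 8.377 Ω
V = I_total × R_eq = 27.50 × 8.377 = 230.4 V
P_R2 = V² / R2 = (230.4)² / 10.0 = 5306 W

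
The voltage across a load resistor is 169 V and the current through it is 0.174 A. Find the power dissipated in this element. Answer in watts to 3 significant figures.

29.4 W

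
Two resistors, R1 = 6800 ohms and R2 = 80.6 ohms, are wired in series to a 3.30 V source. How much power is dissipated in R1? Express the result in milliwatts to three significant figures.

In a series string the same current flows through every resistor — find that current, then P = I²R for the one we want.
R_total = 6800 + 80.6 = 6881 Ω
I = V / R_total = 3.30 / 6881 = 0.0004796 A
P_R1 = I² × R1 = (0.0004796)² × 6800 = 0.001564 W

1.56 mW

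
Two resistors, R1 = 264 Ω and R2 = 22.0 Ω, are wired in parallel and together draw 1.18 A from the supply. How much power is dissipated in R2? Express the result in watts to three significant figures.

26.1 W

We need the common branch voltage; get it from I_total × R_eq, then P = V²/R for the branch.
1/R_eq = 1/264 + 1/22.0 ⇒ R_eq = 20.31 Ω
V = I_total × R_eq = 1.180 × 20.31 = 23.96 V
P_R2 = V² / R2 = (23.96)² / 22.0 = 26.10 W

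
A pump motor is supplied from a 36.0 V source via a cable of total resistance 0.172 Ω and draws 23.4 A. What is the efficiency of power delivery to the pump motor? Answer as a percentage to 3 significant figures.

The cable carries the full 23.4 A.
P_line = I² R_line = (23.40)² × 0.172 = 94.18 W
P_source = V I = 36.0 × 23.40 = 842.4 W; P_load = 748.2 W
η = P_load / P_source = 748.2 / 842.4 = 0.8882

88.8 %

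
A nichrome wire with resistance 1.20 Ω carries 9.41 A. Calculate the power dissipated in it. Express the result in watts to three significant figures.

With I and R stated, P = I²R applies in one step.
P = (9.410 A)² × 1.20 Ω = 106.3 W

106 W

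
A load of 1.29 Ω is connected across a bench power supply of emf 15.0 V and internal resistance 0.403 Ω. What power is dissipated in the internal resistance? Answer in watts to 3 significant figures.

31.6 W

The internal resistance carries the same current as the load; P_int = I²r.
I = ε / (r + R) = 15.0 / (0.403 + 1.29) = 8.860 A
P_int = I² r = (8.860)² × 0.403 = 31.64 W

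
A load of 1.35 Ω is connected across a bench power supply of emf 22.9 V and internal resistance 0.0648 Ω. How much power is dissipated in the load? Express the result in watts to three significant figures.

354 W

The internal resistance and the load are in series, so the same I flows through both; get I from ε/(r+R), then I²R for the load.
I = ε / (r + R) = 22.9 / (0.0648 + 1.35) = 16.19 A
P_load = I² R = (16.19)² × 1.35 = 353.7 W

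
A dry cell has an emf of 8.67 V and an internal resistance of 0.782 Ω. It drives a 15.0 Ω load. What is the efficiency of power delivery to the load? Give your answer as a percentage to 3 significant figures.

Both r and R carry the same current, so the power split is just the resistance split: η = R/(R+r).
η = R / (R + r) = 15.0 / (15.0 + 0.782) = 0.9504

95.0 %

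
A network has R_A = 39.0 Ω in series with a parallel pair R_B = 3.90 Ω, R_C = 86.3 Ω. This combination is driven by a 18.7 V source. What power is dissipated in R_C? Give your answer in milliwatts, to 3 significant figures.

First combine the parallel branches into one equivalent R_p, then R_A + R_p is a series pair.
R_p = (3.90×86.3)/(3.90+86.3) = 3.731 Ω
R_total = 39.0 + 3.731 = 42.73 Ω
I = V / R_total = 18.7 / 42.73 = 0.4376 A
Voltage across the parallel pair: V_p = I × R_p = 0.4376 × 3.731 = 1.633 V
With V_p across R_C, its power is V_p²/R_C.
P_R_C = (1.633)² / 86.3 = 0.03090 W

30.9 mW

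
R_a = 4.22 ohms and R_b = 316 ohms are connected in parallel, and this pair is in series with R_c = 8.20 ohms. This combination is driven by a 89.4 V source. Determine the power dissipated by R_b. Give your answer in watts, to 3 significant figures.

2.87 W

Collapse the R_a‖R_b pair into one equivalent R_p; then R_p and R_c form a series string.
R_p = (4.22×316)/(4.22+316) = 4.164 Ω
R_total = R_p + 8.20 = 4.164 + 8.20 = 12.36 Ω
I = V / R_total = 89.4 / 12.36 = 7.230 A
Voltage across the parallel pair: V_p = I × R_p = 7.230 × 4.164 = 30.11 V
R_b has V_p across it, so P = V_p²/R_b.
P_R_b = (30.11)² / 316 = 2.869 W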